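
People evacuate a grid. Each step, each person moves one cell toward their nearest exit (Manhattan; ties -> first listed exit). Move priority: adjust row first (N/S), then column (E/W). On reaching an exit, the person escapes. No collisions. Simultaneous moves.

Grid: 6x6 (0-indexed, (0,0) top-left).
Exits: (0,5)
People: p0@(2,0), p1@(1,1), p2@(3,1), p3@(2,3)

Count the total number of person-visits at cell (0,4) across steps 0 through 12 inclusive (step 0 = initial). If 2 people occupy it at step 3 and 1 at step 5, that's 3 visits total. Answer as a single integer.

Step 0: p0@(2,0) p1@(1,1) p2@(3,1) p3@(2,3) -> at (0,4): 0 [-], cum=0
Step 1: p0@(1,0) p1@(0,1) p2@(2,1) p3@(1,3) -> at (0,4): 0 [-], cum=0
Step 2: p0@(0,0) p1@(0,2) p2@(1,1) p3@(0,3) -> at (0,4): 0 [-], cum=0
Step 3: p0@(0,1) p1@(0,3) p2@(0,1) p3@(0,4) -> at (0,4): 1 [p3], cum=1
Step 4: p0@(0,2) p1@(0,4) p2@(0,2) p3@ESC -> at (0,4): 1 [p1], cum=2
Step 5: p0@(0,3) p1@ESC p2@(0,3) p3@ESC -> at (0,4): 0 [-], cum=2
Step 6: p0@(0,4) p1@ESC p2@(0,4) p3@ESC -> at (0,4): 2 [p0,p2], cum=4
Step 7: p0@ESC p1@ESC p2@ESC p3@ESC -> at (0,4): 0 [-], cum=4
Total visits = 4

Answer: 4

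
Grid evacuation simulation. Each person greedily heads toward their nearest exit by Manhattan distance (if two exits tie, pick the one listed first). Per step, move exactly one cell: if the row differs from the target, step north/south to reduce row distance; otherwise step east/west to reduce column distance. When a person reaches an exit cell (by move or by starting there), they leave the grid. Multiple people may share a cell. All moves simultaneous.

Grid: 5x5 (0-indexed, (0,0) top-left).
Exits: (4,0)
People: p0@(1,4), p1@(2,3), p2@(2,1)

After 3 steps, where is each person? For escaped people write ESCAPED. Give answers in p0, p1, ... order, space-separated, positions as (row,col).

Step 1: p0:(1,4)->(2,4) | p1:(2,3)->(3,3) | p2:(2,1)->(3,1)
Step 2: p0:(2,4)->(3,4) | p1:(3,3)->(4,3) | p2:(3,1)->(4,1)
Step 3: p0:(3,4)->(4,4) | p1:(4,3)->(4,2) | p2:(4,1)->(4,0)->EXIT

(4,4) (4,2) ESCAPED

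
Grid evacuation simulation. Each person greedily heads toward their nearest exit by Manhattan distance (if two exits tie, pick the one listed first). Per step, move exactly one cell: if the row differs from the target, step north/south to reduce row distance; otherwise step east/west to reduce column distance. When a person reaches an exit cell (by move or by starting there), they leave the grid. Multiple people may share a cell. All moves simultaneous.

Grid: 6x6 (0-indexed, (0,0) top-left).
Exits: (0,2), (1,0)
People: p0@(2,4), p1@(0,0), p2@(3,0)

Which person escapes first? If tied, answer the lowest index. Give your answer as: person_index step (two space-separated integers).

Answer: 1 1

Derivation:
Step 1: p0:(2,4)->(1,4) | p1:(0,0)->(1,0)->EXIT | p2:(3,0)->(2,0)
Step 2: p0:(1,4)->(0,4) | p1:escaped | p2:(2,0)->(1,0)->EXIT
Step 3: p0:(0,4)->(0,3) | p1:escaped | p2:escaped
Step 4: p0:(0,3)->(0,2)->EXIT | p1:escaped | p2:escaped
Exit steps: [4, 1, 2]
First to escape: p1 at step 1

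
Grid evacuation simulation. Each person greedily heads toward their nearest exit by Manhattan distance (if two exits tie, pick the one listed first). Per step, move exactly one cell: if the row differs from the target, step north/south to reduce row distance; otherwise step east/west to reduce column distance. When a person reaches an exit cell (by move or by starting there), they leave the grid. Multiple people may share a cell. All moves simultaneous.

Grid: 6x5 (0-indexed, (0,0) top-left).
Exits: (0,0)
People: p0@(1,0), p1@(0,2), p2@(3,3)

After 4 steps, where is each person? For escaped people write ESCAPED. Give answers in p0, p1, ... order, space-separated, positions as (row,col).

Step 1: p0:(1,0)->(0,0)->EXIT | p1:(0,2)->(0,1) | p2:(3,3)->(2,3)
Step 2: p0:escaped | p1:(0,1)->(0,0)->EXIT | p2:(2,3)->(1,3)
Step 3: p0:escaped | p1:escaped | p2:(1,3)->(0,3)
Step 4: p0:escaped | p1:escaped | p2:(0,3)->(0,2)

ESCAPED ESCAPED (0,2)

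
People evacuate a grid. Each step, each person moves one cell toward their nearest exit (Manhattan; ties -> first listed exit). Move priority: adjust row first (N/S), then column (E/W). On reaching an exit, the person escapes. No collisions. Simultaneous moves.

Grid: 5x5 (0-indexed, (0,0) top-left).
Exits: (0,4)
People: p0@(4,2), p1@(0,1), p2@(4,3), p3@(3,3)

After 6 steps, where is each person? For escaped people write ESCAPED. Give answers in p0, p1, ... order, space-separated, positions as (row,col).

Step 1: p0:(4,2)->(3,2) | p1:(0,1)->(0,2) | p2:(4,3)->(3,3) | p3:(3,3)->(2,3)
Step 2: p0:(3,2)->(2,2) | p1:(0,2)->(0,3) | p2:(3,3)->(2,3) | p3:(2,3)->(1,3)
Step 3: p0:(2,2)->(1,2) | p1:(0,3)->(0,4)->EXIT | p2:(2,3)->(1,3) | p3:(1,3)->(0,3)
Step 4: p0:(1,2)->(0,2) | p1:escaped | p2:(1,3)->(0,3) | p3:(0,3)->(0,4)->EXIT
Step 5: p0:(0,2)->(0,3) | p1:escaped | p2:(0,3)->(0,4)->EXIT | p3:escaped
Step 6: p0:(0,3)->(0,4)->EXIT | p1:escaped | p2:escaped | p3:escaped

ESCAPED ESCAPED ESCAPED ESCAPED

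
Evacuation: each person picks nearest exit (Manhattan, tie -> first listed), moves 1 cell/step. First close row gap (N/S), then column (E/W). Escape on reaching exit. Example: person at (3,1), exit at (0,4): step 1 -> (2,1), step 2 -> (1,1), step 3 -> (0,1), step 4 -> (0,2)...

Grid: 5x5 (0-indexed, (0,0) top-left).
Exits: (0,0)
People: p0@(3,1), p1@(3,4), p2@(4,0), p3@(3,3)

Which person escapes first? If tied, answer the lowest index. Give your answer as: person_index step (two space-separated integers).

Step 1: p0:(3,1)->(2,1) | p1:(3,4)->(2,4) | p2:(4,0)->(3,0) | p3:(3,3)->(2,3)
Step 2: p0:(2,1)->(1,1) | p1:(2,4)->(1,4) | p2:(3,0)->(2,0) | p3:(2,3)->(1,3)
Step 3: p0:(1,1)->(0,1) | p1:(1,4)->(0,4) | p2:(2,0)->(1,0) | p3:(1,3)->(0,3)
Step 4: p0:(0,1)->(0,0)->EXIT | p1:(0,4)->(0,3) | p2:(1,0)->(0,0)->EXIT | p3:(0,3)->(0,2)
Step 5: p0:escaped | p1:(0,3)->(0,2) | p2:escaped | p3:(0,2)->(0,1)
Step 6: p0:escaped | p1:(0,2)->(0,1) | p2:escaped | p3:(0,1)->(0,0)->EXIT
Step 7: p0:escaped | p1:(0,1)->(0,0)->EXIT | p2:escaped | p3:escaped
Exit steps: [4, 7, 4, 6]
First to escape: p0 at step 4

Answer: 0 4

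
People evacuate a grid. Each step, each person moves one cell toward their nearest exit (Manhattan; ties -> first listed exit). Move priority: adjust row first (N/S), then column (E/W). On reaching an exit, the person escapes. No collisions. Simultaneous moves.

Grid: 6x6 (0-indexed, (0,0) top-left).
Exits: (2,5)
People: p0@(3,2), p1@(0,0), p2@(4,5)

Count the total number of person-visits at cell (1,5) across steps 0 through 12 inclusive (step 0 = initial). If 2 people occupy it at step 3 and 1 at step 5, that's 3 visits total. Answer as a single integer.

Step 0: p0@(3,2) p1@(0,0) p2@(4,5) -> at (1,5): 0 [-], cum=0
Step 1: p0@(2,2) p1@(1,0) p2@(3,5) -> at (1,5): 0 [-], cum=0
Step 2: p0@(2,3) p1@(2,0) p2@ESC -> at (1,5): 0 [-], cum=0
Step 3: p0@(2,4) p1@(2,1) p2@ESC -> at (1,5): 0 [-], cum=0
Step 4: p0@ESC p1@(2,2) p2@ESC -> at (1,5): 0 [-], cum=0
Step 5: p0@ESC p1@(2,3) p2@ESC -> at (1,5): 0 [-], cum=0
Step 6: p0@ESC p1@(2,4) p2@ESC -> at (1,5): 0 [-], cum=0
Step 7: p0@ESC p1@ESC p2@ESC -> at (1,5): 0 [-], cum=0
Total visits = 0

Answer: 0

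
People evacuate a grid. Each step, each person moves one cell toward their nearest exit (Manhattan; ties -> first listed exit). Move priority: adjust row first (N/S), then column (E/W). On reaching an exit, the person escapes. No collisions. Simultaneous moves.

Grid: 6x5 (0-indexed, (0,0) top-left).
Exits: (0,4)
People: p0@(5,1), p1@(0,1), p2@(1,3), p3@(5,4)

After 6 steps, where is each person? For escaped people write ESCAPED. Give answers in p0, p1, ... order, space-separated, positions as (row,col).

Step 1: p0:(5,1)->(4,1) | p1:(0,1)->(0,2) | p2:(1,3)->(0,3) | p3:(5,4)->(4,4)
Step 2: p0:(4,1)->(3,1) | p1:(0,2)->(0,3) | p2:(0,3)->(0,4)->EXIT | p3:(4,4)->(3,4)
Step 3: p0:(3,1)->(2,1) | p1:(0,3)->(0,4)->EXIT | p2:escaped | p3:(3,4)->(2,4)
Step 4: p0:(2,1)->(1,1) | p1:escaped | p2:escaped | p3:(2,4)->(1,4)
Step 5: p0:(1,1)->(0,1) | p1:escaped | p2:escaped | p3:(1,4)->(0,4)->EXIT
Step 6: p0:(0,1)->(0,2) | p1:escaped | p2:escaped | p3:escaped

(0,2) ESCAPED ESCAPED ESCAPED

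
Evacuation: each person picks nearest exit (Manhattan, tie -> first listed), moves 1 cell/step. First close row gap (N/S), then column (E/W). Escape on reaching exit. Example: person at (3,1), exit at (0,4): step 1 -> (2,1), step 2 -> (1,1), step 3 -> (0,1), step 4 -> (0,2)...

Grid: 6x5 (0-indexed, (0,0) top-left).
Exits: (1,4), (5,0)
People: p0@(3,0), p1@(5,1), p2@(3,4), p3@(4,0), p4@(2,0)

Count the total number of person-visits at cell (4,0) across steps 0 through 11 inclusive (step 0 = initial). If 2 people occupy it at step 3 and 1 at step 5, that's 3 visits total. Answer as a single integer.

Answer: 3

Derivation:
Step 0: p0@(3,0) p1@(5,1) p2@(3,4) p3@(4,0) p4@(2,0) -> at (4,0): 1 [p3], cum=1
Step 1: p0@(4,0) p1@ESC p2@(2,4) p3@ESC p4@(3,0) -> at (4,0): 1 [p0], cum=2
Step 2: p0@ESC p1@ESC p2@ESC p3@ESC p4@(4,0) -> at (4,0): 1 [p4], cum=3
Step 3: p0@ESC p1@ESC p2@ESC p3@ESC p4@ESC -> at (4,0): 0 [-], cum=3
Total visits = 3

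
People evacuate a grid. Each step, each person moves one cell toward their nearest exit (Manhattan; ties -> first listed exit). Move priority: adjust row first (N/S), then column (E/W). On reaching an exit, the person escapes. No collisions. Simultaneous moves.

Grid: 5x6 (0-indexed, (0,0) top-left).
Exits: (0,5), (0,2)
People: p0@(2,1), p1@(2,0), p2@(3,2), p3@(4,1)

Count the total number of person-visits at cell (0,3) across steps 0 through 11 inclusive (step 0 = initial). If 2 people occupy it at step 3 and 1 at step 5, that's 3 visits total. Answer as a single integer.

Step 0: p0@(2,1) p1@(2,0) p2@(3,2) p3@(4,1) -> at (0,3): 0 [-], cum=0
Step 1: p0@(1,1) p1@(1,0) p2@(2,2) p3@(3,1) -> at (0,3): 0 [-], cum=0
Step 2: p0@(0,1) p1@(0,0) p2@(1,2) p3@(2,1) -> at (0,3): 0 [-], cum=0
Step 3: p0@ESC p1@(0,1) p2@ESC p3@(1,1) -> at (0,3): 0 [-], cum=0
Step 4: p0@ESC p1@ESC p2@ESC p3@(0,1) -> at (0,3): 0 [-], cum=0
Step 5: p0@ESC p1@ESC p2@ESC p3@ESC -> at (0,3): 0 [-], cum=0
Total visits = 0

Answer: 0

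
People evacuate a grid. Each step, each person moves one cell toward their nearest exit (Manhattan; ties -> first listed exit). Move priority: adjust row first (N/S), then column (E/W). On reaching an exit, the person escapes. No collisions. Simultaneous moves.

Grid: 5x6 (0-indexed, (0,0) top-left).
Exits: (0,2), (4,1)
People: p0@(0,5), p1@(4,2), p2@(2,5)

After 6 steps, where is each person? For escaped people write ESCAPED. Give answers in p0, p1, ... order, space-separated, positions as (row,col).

Step 1: p0:(0,5)->(0,4) | p1:(4,2)->(4,1)->EXIT | p2:(2,5)->(1,5)
Step 2: p0:(0,4)->(0,3) | p1:escaped | p2:(1,5)->(0,5)
Step 3: p0:(0,3)->(0,2)->EXIT | p1:escaped | p2:(0,5)->(0,4)
Step 4: p0:escaped | p1:escaped | p2:(0,4)->(0,3)
Step 5: p0:escaped | p1:escaped | p2:(0,3)->(0,2)->EXIT

ESCAPED ESCAPED ESCAPED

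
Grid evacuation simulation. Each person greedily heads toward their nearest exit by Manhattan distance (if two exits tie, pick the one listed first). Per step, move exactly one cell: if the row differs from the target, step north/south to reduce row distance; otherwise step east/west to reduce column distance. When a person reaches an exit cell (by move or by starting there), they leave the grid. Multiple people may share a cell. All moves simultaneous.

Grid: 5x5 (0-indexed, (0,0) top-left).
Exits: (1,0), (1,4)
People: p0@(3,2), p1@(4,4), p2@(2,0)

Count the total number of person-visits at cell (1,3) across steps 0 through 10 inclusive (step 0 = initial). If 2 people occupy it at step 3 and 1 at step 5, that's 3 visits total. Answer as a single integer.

Step 0: p0@(3,2) p1@(4,4) p2@(2,0) -> at (1,3): 0 [-], cum=0
Step 1: p0@(2,2) p1@(3,4) p2@ESC -> at (1,3): 0 [-], cum=0
Step 2: p0@(1,2) p1@(2,4) p2@ESC -> at (1,3): 0 [-], cum=0
Step 3: p0@(1,1) p1@ESC p2@ESC -> at (1,3): 0 [-], cum=0
Step 4: p0@ESC p1@ESC p2@ESC -> at (1,3): 0 [-], cum=0
Total visits = 0

Answer: 0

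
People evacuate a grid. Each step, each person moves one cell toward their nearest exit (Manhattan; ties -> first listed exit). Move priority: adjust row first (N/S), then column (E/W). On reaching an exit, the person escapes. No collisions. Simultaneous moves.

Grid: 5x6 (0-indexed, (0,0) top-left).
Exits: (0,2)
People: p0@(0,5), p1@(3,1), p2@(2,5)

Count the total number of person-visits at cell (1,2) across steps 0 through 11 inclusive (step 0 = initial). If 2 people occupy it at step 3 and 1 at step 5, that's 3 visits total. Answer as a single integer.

Answer: 0

Derivation:
Step 0: p0@(0,5) p1@(3,1) p2@(2,5) -> at (1,2): 0 [-], cum=0
Step 1: p0@(0,4) p1@(2,1) p2@(1,5) -> at (1,2): 0 [-], cum=0
Step 2: p0@(0,3) p1@(1,1) p2@(0,5) -> at (1,2): 0 [-], cum=0
Step 3: p0@ESC p1@(0,1) p2@(0,4) -> at (1,2): 0 [-], cum=0
Step 4: p0@ESC p1@ESC p2@(0,3) -> at (1,2): 0 [-], cum=0
Step 5: p0@ESC p1@ESC p2@ESC -> at (1,2): 0 [-], cum=0
Total visits = 0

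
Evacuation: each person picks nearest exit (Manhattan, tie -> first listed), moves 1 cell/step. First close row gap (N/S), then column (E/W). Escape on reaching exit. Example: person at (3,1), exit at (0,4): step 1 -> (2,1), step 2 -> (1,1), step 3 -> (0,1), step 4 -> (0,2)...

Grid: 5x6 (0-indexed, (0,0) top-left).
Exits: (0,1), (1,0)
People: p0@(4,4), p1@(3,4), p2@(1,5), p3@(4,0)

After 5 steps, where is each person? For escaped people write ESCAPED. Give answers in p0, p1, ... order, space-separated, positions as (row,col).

Step 1: p0:(4,4)->(3,4) | p1:(3,4)->(2,4) | p2:(1,5)->(0,5) | p3:(4,0)->(3,0)
Step 2: p0:(3,4)->(2,4) | p1:(2,4)->(1,4) | p2:(0,5)->(0,4) | p3:(3,0)->(2,0)
Step 3: p0:(2,4)->(1,4) | p1:(1,4)->(0,4) | p2:(0,4)->(0,3) | p3:(2,0)->(1,0)->EXIT
Step 4: p0:(1,4)->(0,4) | p1:(0,4)->(0,3) | p2:(0,3)->(0,2) | p3:escaped
Step 5: p0:(0,4)->(0,3) | p1:(0,3)->(0,2) | p2:(0,2)->(0,1)->EXIT | p3:escaped

(0,3) (0,2) ESCAPED ESCAPED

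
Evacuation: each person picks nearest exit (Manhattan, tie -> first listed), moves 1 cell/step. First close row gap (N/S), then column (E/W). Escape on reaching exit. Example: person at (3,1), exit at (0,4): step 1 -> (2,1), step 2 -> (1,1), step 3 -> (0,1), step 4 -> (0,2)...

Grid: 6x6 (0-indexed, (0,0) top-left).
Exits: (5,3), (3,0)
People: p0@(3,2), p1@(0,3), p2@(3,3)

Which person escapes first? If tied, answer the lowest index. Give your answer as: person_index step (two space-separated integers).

Answer: 0 2

Derivation:
Step 1: p0:(3,2)->(3,1) | p1:(0,3)->(1,3) | p2:(3,3)->(4,3)
Step 2: p0:(3,1)->(3,0)->EXIT | p1:(1,3)->(2,3) | p2:(4,3)->(5,3)->EXIT
Step 3: p0:escaped | p1:(2,3)->(3,3) | p2:escaped
Step 4: p0:escaped | p1:(3,3)->(4,3) | p2:escaped
Step 5: p0:escaped | p1:(4,3)->(5,3)->EXIT | p2:escaped
Exit steps: [2, 5, 2]
First to escape: p0 at step 2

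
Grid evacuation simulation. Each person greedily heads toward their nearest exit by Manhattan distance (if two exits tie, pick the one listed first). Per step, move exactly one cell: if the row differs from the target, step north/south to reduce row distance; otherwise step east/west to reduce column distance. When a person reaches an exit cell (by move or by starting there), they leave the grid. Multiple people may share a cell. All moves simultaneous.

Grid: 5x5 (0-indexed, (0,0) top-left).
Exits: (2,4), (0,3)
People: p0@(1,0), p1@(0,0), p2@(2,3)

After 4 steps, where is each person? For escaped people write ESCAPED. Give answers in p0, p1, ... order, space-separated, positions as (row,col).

Step 1: p0:(1,0)->(0,0) | p1:(0,0)->(0,1) | p2:(2,3)->(2,4)->EXIT
Step 2: p0:(0,0)->(0,1) | p1:(0,1)->(0,2) | p2:escaped
Step 3: p0:(0,1)->(0,2) | p1:(0,2)->(0,3)->EXIT | p2:escaped
Step 4: p0:(0,2)->(0,3)->EXIT | p1:escaped | p2:escaped

ESCAPED ESCAPED ESCAPED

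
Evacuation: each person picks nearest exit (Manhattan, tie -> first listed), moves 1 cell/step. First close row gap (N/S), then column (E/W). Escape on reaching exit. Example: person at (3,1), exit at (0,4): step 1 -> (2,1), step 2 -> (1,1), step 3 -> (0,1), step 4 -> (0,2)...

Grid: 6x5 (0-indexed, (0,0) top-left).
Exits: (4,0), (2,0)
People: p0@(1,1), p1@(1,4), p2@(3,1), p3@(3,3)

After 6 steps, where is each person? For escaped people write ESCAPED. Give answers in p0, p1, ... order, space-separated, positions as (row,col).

Step 1: p0:(1,1)->(2,1) | p1:(1,4)->(2,4) | p2:(3,1)->(4,1) | p3:(3,3)->(4,3)
Step 2: p0:(2,1)->(2,0)->EXIT | p1:(2,4)->(2,3) | p2:(4,1)->(4,0)->EXIT | p3:(4,3)->(4,2)
Step 3: p0:escaped | p1:(2,3)->(2,2) | p2:escaped | p3:(4,2)->(4,1)
Step 4: p0:escaped | p1:(2,2)->(2,1) | p2:escaped | p3:(4,1)->(4,0)->EXIT
Step 5: p0:escaped | p1:(2,1)->(2,0)->EXIT | p2:escaped | p3:escaped

ESCAPED ESCAPED ESCAPED ESCAPED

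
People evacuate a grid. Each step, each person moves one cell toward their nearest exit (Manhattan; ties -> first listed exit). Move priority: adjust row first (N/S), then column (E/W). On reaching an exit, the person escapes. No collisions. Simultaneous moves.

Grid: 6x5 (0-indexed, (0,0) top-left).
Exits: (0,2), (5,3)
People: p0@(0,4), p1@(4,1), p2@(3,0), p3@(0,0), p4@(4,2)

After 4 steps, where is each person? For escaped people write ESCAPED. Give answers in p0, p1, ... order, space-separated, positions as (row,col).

Step 1: p0:(0,4)->(0,3) | p1:(4,1)->(5,1) | p2:(3,0)->(2,0) | p3:(0,0)->(0,1) | p4:(4,2)->(5,2)
Step 2: p0:(0,3)->(0,2)->EXIT | p1:(5,1)->(5,2) | p2:(2,0)->(1,0) | p3:(0,1)->(0,2)->EXIT | p4:(5,2)->(5,3)->EXIT
Step 3: p0:escaped | p1:(5,2)->(5,3)->EXIT | p2:(1,0)->(0,0) | p3:escaped | p4:escaped
Step 4: p0:escaped | p1:escaped | p2:(0,0)->(0,1) | p3:escaped | p4:escaped

ESCAPED ESCAPED (0,1) ESCAPED ESCAPED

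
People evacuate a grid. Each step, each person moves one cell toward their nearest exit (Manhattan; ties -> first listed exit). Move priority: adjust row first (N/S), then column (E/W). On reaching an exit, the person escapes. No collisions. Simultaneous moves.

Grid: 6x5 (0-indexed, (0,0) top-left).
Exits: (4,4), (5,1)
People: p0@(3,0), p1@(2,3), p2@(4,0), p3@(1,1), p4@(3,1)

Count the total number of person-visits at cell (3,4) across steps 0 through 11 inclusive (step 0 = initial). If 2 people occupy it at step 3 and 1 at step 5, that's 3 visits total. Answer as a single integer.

Answer: 0

Derivation:
Step 0: p0@(3,0) p1@(2,3) p2@(4,0) p3@(1,1) p4@(3,1) -> at (3,4): 0 [-], cum=0
Step 1: p0@(4,0) p1@(3,3) p2@(5,0) p3@(2,1) p4@(4,1) -> at (3,4): 0 [-], cum=0
Step 2: p0@(5,0) p1@(4,3) p2@ESC p3@(3,1) p4@ESC -> at (3,4): 0 [-], cum=0
Step 3: p0@ESC p1@ESC p2@ESC p3@(4,1) p4@ESC -> at (3,4): 0 [-], cum=0
Step 4: p0@ESC p1@ESC p2@ESC p3@ESC p4@ESC -> at (3,4): 0 [-], cum=0
Total visits = 0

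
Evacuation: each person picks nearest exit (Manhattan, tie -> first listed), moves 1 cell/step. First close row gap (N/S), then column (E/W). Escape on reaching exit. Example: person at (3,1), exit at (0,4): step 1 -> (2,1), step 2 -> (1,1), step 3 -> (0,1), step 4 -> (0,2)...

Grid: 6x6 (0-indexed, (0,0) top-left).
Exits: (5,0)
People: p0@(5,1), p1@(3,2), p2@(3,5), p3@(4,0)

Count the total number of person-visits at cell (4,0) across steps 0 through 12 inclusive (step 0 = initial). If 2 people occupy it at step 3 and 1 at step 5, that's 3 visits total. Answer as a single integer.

Answer: 1

Derivation:
Step 0: p0@(5,1) p1@(3,2) p2@(3,5) p3@(4,0) -> at (4,0): 1 [p3], cum=1
Step 1: p0@ESC p1@(4,2) p2@(4,5) p3@ESC -> at (4,0): 0 [-], cum=1
Step 2: p0@ESC p1@(5,2) p2@(5,5) p3@ESC -> at (4,0): 0 [-], cum=1
Step 3: p0@ESC p1@(5,1) p2@(5,4) p3@ESC -> at (4,0): 0 [-], cum=1
Step 4: p0@ESC p1@ESC p2@(5,3) p3@ESC -> at (4,0): 0 [-], cum=1
Step 5: p0@ESC p1@ESC p2@(5,2) p3@ESC -> at (4,0): 0 [-], cum=1
Step 6: p0@ESC p1@ESC p2@(5,1) p3@ESC -> at (4,0): 0 [-], cum=1
Step 7: p0@ESC p1@ESC p2@ESC p3@ESC -> at (4,0): 0 [-], cum=1
Total visits = 1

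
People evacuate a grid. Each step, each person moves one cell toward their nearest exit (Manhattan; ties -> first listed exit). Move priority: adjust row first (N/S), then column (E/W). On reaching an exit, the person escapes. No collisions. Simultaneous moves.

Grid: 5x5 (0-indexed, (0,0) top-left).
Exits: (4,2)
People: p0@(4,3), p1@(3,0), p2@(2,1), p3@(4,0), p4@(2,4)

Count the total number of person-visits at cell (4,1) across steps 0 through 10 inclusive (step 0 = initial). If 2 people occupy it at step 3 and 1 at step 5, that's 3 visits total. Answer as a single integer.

Answer: 3

Derivation:
Step 0: p0@(4,3) p1@(3,0) p2@(2,1) p3@(4,0) p4@(2,4) -> at (4,1): 0 [-], cum=0
Step 1: p0@ESC p1@(4,0) p2@(3,1) p3@(4,1) p4@(3,4) -> at (4,1): 1 [p3], cum=1
Step 2: p0@ESC p1@(4,1) p2@(4,1) p3@ESC p4@(4,4) -> at (4,1): 2 [p1,p2], cum=3
Step 3: p0@ESC p1@ESC p2@ESC p3@ESC p4@(4,3) -> at (4,1): 0 [-], cum=3
Step 4: p0@ESC p1@ESC p2@ESC p3@ESC p4@ESC -> at (4,1): 0 [-], cum=3
Total visits = 3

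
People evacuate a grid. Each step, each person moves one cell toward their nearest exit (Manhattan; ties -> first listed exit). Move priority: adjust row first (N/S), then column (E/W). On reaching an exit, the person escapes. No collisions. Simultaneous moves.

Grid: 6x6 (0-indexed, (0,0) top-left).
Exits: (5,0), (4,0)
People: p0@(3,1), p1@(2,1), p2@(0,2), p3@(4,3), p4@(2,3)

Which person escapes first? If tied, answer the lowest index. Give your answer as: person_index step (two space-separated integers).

Step 1: p0:(3,1)->(4,1) | p1:(2,1)->(3,1) | p2:(0,2)->(1,2) | p3:(4,3)->(4,2) | p4:(2,3)->(3,3)
Step 2: p0:(4,1)->(4,0)->EXIT | p1:(3,1)->(4,1) | p2:(1,2)->(2,2) | p3:(4,2)->(4,1) | p4:(3,3)->(4,3)
Step 3: p0:escaped | p1:(4,1)->(4,0)->EXIT | p2:(2,2)->(3,2) | p3:(4,1)->(4,0)->EXIT | p4:(4,3)->(4,2)
Step 4: p0:escaped | p1:escaped | p2:(3,2)->(4,2) | p3:escaped | p4:(4,2)->(4,1)
Step 5: p0:escaped | p1:escaped | p2:(4,2)->(4,1) | p3:escaped | p4:(4,1)->(4,0)->EXIT
Step 6: p0:escaped | p1:escaped | p2:(4,1)->(4,0)->EXIT | p3:escaped | p4:escaped
Exit steps: [2, 3, 6, 3, 5]
First to escape: p0 at step 2

Answer: 0 2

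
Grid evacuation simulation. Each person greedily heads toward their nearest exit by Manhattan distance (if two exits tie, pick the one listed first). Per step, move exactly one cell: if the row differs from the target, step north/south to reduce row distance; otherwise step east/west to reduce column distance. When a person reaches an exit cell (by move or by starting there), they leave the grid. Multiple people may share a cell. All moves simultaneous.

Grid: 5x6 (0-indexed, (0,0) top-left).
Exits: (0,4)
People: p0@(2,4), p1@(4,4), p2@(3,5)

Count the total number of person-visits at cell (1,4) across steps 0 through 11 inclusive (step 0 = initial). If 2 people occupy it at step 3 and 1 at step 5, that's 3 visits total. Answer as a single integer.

Answer: 2

Derivation:
Step 0: p0@(2,4) p1@(4,4) p2@(3,5) -> at (1,4): 0 [-], cum=0
Step 1: p0@(1,4) p1@(3,4) p2@(2,5) -> at (1,4): 1 [p0], cum=1
Step 2: p0@ESC p1@(2,4) p2@(1,5) -> at (1,4): 0 [-], cum=1
Step 3: p0@ESC p1@(1,4) p2@(0,5) -> at (1,4): 1 [p1], cum=2
Step 4: p0@ESC p1@ESC p2@ESC -> at (1,4): 0 [-], cum=2
Total visits = 2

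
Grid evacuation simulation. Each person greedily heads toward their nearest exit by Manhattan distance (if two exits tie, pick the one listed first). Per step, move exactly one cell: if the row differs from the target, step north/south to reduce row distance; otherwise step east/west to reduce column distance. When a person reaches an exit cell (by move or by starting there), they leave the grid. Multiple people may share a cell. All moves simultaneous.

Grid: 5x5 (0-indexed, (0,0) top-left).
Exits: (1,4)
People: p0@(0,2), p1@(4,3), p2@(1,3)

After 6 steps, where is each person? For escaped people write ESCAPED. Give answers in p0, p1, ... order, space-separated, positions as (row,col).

Step 1: p0:(0,2)->(1,2) | p1:(4,3)->(3,3) | p2:(1,3)->(1,4)->EXIT
Step 2: p0:(1,2)->(1,3) | p1:(3,3)->(2,3) | p2:escaped
Step 3: p0:(1,3)->(1,4)->EXIT | p1:(2,3)->(1,3) | p2:escaped
Step 4: p0:escaped | p1:(1,3)->(1,4)->EXIT | p2:escaped

ESCAPED ESCAPED ESCAPED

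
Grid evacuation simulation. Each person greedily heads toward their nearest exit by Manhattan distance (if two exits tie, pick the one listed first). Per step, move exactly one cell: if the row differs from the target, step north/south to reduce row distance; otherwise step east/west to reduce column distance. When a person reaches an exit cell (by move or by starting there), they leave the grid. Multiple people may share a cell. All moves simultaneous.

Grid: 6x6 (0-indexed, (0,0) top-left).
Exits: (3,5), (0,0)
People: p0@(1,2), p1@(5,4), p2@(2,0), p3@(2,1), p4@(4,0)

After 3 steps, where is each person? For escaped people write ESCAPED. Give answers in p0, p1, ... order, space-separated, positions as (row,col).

Step 1: p0:(1,2)->(0,2) | p1:(5,4)->(4,4) | p2:(2,0)->(1,0) | p3:(2,1)->(1,1) | p4:(4,0)->(3,0)
Step 2: p0:(0,2)->(0,1) | p1:(4,4)->(3,4) | p2:(1,0)->(0,0)->EXIT | p3:(1,1)->(0,1) | p4:(3,0)->(2,0)
Step 3: p0:(0,1)->(0,0)->EXIT | p1:(3,4)->(3,5)->EXIT | p2:escaped | p3:(0,1)->(0,0)->EXIT | p4:(2,0)->(1,0)

ESCAPED ESCAPED ESCAPED ESCAPED (1,0)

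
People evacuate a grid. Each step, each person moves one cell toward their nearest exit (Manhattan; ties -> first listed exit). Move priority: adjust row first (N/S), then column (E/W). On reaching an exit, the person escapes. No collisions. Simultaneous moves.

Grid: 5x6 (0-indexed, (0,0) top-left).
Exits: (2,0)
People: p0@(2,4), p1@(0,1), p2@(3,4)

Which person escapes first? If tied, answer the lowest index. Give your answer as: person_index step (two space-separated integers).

Step 1: p0:(2,4)->(2,3) | p1:(0,1)->(1,1) | p2:(3,4)->(2,4)
Step 2: p0:(2,3)->(2,2) | p1:(1,1)->(2,1) | p2:(2,4)->(2,3)
Step 3: p0:(2,2)->(2,1) | p1:(2,1)->(2,0)->EXIT | p2:(2,3)->(2,2)
Step 4: p0:(2,1)->(2,0)->EXIT | p1:escaped | p2:(2,2)->(2,1)
Step 5: p0:escaped | p1:escaped | p2:(2,1)->(2,0)->EXIT
Exit steps: [4, 3, 5]
First to escape: p1 at step 3

Answer: 1 3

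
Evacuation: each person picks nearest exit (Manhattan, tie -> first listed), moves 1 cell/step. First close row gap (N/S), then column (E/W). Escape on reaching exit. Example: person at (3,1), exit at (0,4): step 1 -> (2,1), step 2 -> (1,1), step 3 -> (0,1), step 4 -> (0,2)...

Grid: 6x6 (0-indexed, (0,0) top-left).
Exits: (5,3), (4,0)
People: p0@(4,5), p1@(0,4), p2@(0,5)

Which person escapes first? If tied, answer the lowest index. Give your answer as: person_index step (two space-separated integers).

Answer: 0 3

Derivation:
Step 1: p0:(4,5)->(5,5) | p1:(0,4)->(1,4) | p2:(0,5)->(1,5)
Step 2: p0:(5,5)->(5,4) | p1:(1,4)->(2,4) | p2:(1,5)->(2,5)
Step 3: p0:(5,4)->(5,3)->EXIT | p1:(2,4)->(3,4) | p2:(2,5)->(3,5)
Step 4: p0:escaped | p1:(3,4)->(4,4) | p2:(3,5)->(4,5)
Step 5: p0:escaped | p1:(4,4)->(5,4) | p2:(4,5)->(5,5)
Step 6: p0:escaped | p1:(5,4)->(5,3)->EXIT | p2:(5,5)->(5,4)
Step 7: p0:escaped | p1:escaped | p2:(5,4)->(5,3)->EXIT
Exit steps: [3, 6, 7]
First to escape: p0 at step 3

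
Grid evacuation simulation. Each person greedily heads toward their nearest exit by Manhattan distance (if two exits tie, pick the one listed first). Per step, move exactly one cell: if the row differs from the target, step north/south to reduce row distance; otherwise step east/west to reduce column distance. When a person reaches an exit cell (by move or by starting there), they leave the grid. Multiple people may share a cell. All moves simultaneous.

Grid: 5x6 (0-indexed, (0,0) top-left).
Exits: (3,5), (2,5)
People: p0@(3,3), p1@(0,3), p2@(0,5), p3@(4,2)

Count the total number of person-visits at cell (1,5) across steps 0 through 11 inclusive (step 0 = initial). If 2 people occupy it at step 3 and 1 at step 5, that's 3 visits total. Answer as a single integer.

Step 0: p0@(3,3) p1@(0,3) p2@(0,5) p3@(4,2) -> at (1,5): 0 [-], cum=0
Step 1: p0@(3,4) p1@(1,3) p2@(1,5) p3@(3,2) -> at (1,5): 1 [p2], cum=1
Step 2: p0@ESC p1@(2,3) p2@ESC p3@(3,3) -> at (1,5): 0 [-], cum=1
Step 3: p0@ESC p1@(2,4) p2@ESC p3@(3,4) -> at (1,5): 0 [-], cum=1
Step 4: p0@ESC p1@ESC p2@ESC p3@ESC -> at (1,5): 0 [-], cum=1
Total visits = 1

Answer: 1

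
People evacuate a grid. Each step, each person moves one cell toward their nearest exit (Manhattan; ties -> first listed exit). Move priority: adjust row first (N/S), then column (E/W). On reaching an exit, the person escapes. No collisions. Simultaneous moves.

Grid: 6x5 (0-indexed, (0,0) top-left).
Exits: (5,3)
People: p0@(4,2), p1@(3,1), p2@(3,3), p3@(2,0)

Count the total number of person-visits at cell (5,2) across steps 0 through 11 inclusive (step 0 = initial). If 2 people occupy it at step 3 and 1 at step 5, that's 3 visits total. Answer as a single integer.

Answer: 3

Derivation:
Step 0: p0@(4,2) p1@(3,1) p2@(3,3) p3@(2,0) -> at (5,2): 0 [-], cum=0
Step 1: p0@(5,2) p1@(4,1) p2@(4,3) p3@(3,0) -> at (5,2): 1 [p0], cum=1
Step 2: p0@ESC p1@(5,1) p2@ESC p3@(4,0) -> at (5,2): 0 [-], cum=1
Step 3: p0@ESC p1@(5,2) p2@ESC p3@(5,0) -> at (5,2): 1 [p1], cum=2
Step 4: p0@ESC p1@ESC p2@ESC p3@(5,1) -> at (5,2): 0 [-], cum=2
Step 5: p0@ESC p1@ESC p2@ESC p3@(5,2) -> at (5,2): 1 [p3], cum=3
Step 6: p0@ESC p1@ESC p2@ESC p3@ESC -> at (5,2): 0 [-], cum=3
Total visits = 3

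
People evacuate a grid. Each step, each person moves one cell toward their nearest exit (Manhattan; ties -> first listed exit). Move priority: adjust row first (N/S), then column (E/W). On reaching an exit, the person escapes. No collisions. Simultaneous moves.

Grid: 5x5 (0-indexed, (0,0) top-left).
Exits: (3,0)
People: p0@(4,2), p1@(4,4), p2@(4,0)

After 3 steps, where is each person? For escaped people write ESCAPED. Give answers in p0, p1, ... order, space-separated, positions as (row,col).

Step 1: p0:(4,2)->(3,2) | p1:(4,4)->(3,4) | p2:(4,0)->(3,0)->EXIT
Step 2: p0:(3,2)->(3,1) | p1:(3,4)->(3,3) | p2:escaped
Step 3: p0:(3,1)->(3,0)->EXIT | p1:(3,3)->(3,2) | p2:escaped

ESCAPED (3,2) ESCAPED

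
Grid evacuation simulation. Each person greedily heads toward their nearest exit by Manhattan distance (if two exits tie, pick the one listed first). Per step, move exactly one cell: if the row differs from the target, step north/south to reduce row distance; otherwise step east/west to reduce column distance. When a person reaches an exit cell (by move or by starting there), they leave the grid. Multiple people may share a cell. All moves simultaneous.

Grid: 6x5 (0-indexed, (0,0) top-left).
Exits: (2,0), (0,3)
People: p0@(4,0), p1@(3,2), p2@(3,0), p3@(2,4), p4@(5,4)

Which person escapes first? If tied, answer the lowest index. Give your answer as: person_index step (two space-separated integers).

Step 1: p0:(4,0)->(3,0) | p1:(3,2)->(2,2) | p2:(3,0)->(2,0)->EXIT | p3:(2,4)->(1,4) | p4:(5,4)->(4,4)
Step 2: p0:(3,0)->(2,0)->EXIT | p1:(2,2)->(2,1) | p2:escaped | p3:(1,4)->(0,4) | p4:(4,4)->(3,4)
Step 3: p0:escaped | p1:(2,1)->(2,0)->EXIT | p2:escaped | p3:(0,4)->(0,3)->EXIT | p4:(3,4)->(2,4)
Step 4: p0:escaped | p1:escaped | p2:escaped | p3:escaped | p4:(2,4)->(1,4)
Step 5: p0:escaped | p1:escaped | p2:escaped | p3:escaped | p4:(1,4)->(0,4)
Step 6: p0:escaped | p1:escaped | p2:escaped | p3:escaped | p4:(0,4)->(0,3)->EXIT
Exit steps: [2, 3, 1, 3, 6]
First to escape: p2 at step 1

Answer: 2 1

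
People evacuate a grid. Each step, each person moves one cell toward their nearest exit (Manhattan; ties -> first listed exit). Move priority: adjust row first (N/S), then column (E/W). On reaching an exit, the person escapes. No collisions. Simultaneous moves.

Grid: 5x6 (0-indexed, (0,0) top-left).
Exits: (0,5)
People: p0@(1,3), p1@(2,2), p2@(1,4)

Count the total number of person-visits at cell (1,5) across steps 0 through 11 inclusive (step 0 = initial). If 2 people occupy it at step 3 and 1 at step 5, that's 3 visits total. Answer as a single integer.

Answer: 0

Derivation:
Step 0: p0@(1,3) p1@(2,2) p2@(1,4) -> at (1,5): 0 [-], cum=0
Step 1: p0@(0,3) p1@(1,2) p2@(0,4) -> at (1,5): 0 [-], cum=0
Step 2: p0@(0,4) p1@(0,2) p2@ESC -> at (1,5): 0 [-], cum=0
Step 3: p0@ESC p1@(0,3) p2@ESC -> at (1,5): 0 [-], cum=0
Step 4: p0@ESC p1@(0,4) p2@ESC -> at (1,5): 0 [-], cum=0
Step 5: p0@ESC p1@ESC p2@ESC -> at (1,5): 0 [-], cum=0
Total visits = 0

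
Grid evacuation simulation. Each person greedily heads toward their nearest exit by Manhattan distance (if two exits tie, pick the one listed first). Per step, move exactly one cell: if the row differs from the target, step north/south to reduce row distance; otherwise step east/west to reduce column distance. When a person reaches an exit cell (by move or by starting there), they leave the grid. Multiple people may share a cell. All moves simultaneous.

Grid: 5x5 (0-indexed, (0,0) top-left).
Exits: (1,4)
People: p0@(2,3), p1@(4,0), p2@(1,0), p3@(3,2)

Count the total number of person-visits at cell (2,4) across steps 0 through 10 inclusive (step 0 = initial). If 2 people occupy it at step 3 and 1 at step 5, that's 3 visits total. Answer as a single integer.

Answer: 0

Derivation:
Step 0: p0@(2,3) p1@(4,0) p2@(1,0) p3@(3,2) -> at (2,4): 0 [-], cum=0
Step 1: p0@(1,3) p1@(3,0) p2@(1,1) p3@(2,2) -> at (2,4): 0 [-], cum=0
Step 2: p0@ESC p1@(2,0) p2@(1,2) p3@(1,2) -> at (2,4): 0 [-], cum=0
Step 3: p0@ESC p1@(1,0) p2@(1,3) p3@(1,3) -> at (2,4): 0 [-], cum=0
Step 4: p0@ESC p1@(1,1) p2@ESC p3@ESC -> at (2,4): 0 [-], cum=0
Step 5: p0@ESC p1@(1,2) p2@ESC p3@ESC -> at (2,4): 0 [-], cum=0
Step 6: p0@ESC p1@(1,3) p2@ESC p3@ESC -> at (2,4): 0 [-], cum=0
Step 7: p0@ESC p1@ESC p2@ESC p3@ESC -> at (2,4): 0 [-], cum=0
Total visits = 0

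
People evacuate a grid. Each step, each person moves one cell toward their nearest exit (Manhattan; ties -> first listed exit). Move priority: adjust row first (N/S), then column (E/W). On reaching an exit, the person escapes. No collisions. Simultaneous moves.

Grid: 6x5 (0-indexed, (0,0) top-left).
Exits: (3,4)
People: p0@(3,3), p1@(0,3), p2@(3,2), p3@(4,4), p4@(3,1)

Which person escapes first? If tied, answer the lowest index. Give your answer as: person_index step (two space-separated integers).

Step 1: p0:(3,3)->(3,4)->EXIT | p1:(0,3)->(1,3) | p2:(3,2)->(3,3) | p3:(4,4)->(3,4)->EXIT | p4:(3,1)->(3,2)
Step 2: p0:escaped | p1:(1,3)->(2,3) | p2:(3,3)->(3,4)->EXIT | p3:escaped | p4:(3,2)->(3,3)
Step 3: p0:escaped | p1:(2,3)->(3,3) | p2:escaped | p3:escaped | p4:(3,3)->(3,4)->EXIT
Step 4: p0:escaped | p1:(3,3)->(3,4)->EXIT | p2:escaped | p3:escaped | p4:escaped
Exit steps: [1, 4, 2, 1, 3]
First to escape: p0 at step 1

Answer: 0 1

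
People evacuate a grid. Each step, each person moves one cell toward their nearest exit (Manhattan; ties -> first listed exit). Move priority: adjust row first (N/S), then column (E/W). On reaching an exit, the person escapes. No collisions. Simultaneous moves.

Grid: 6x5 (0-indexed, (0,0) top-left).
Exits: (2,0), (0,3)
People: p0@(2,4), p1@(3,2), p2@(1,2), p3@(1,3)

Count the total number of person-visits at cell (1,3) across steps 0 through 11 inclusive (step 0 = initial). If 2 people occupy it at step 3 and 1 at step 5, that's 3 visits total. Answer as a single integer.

Step 0: p0@(2,4) p1@(3,2) p2@(1,2) p3@(1,3) -> at (1,3): 1 [p3], cum=1
Step 1: p0@(1,4) p1@(2,2) p2@(0,2) p3@ESC -> at (1,3): 0 [-], cum=1
Step 2: p0@(0,4) p1@(2,1) p2@ESC p3@ESC -> at (1,3): 0 [-], cum=1
Step 3: p0@ESC p1@ESC p2@ESC p3@ESC -> at (1,3): 0 [-], cum=1
Total visits = 1

Answer: 1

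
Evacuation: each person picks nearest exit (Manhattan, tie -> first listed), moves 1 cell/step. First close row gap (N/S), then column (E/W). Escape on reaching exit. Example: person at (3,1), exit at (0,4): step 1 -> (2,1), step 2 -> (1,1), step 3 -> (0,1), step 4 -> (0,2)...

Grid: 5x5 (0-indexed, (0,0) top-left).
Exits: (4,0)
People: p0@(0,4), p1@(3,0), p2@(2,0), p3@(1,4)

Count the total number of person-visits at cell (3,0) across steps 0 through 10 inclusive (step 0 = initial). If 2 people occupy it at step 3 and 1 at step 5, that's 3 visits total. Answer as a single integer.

Step 0: p0@(0,4) p1@(3,0) p2@(2,0) p3@(1,4) -> at (3,0): 1 [p1], cum=1
Step 1: p0@(1,4) p1@ESC p2@(3,0) p3@(2,4) -> at (3,0): 1 [p2], cum=2
Step 2: p0@(2,4) p1@ESC p2@ESC p3@(3,4) -> at (3,0): 0 [-], cum=2
Step 3: p0@(3,4) p1@ESC p2@ESC p3@(4,4) -> at (3,0): 0 [-], cum=2
Step 4: p0@(4,4) p1@ESC p2@ESC p3@(4,3) -> at (3,0): 0 [-], cum=2
Step 5: p0@(4,3) p1@ESC p2@ESC p3@(4,2) -> at (3,0): 0 [-], cum=2
Step 6: p0@(4,2) p1@ESC p2@ESC p3@(4,1) -> at (3,0): 0 [-], cum=2
Step 7: p0@(4,1) p1@ESC p2@ESC p3@ESC -> at (3,0): 0 [-], cum=2
Step 8: p0@ESC p1@ESC p2@ESC p3@ESC -> at (3,0): 0 [-], cum=2
Total visits = 2

Answer: 2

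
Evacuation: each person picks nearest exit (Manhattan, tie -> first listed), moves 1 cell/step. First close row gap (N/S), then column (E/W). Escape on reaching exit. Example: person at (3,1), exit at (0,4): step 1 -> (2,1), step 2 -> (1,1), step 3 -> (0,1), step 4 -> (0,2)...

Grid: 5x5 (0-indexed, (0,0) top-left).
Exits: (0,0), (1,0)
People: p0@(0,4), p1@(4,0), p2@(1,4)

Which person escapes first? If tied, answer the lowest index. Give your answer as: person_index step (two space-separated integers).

Step 1: p0:(0,4)->(0,3) | p1:(4,0)->(3,0) | p2:(1,4)->(1,3)
Step 2: p0:(0,3)->(0,2) | p1:(3,0)->(2,0) | p2:(1,3)->(1,2)
Step 3: p0:(0,2)->(0,1) | p1:(2,0)->(1,0)->EXIT | p2:(1,2)->(1,1)
Step 4: p0:(0,1)->(0,0)->EXIT | p1:escaped | p2:(1,1)->(1,0)->EXIT
Exit steps: [4, 3, 4]
First to escape: p1 at step 3

Answer: 1 3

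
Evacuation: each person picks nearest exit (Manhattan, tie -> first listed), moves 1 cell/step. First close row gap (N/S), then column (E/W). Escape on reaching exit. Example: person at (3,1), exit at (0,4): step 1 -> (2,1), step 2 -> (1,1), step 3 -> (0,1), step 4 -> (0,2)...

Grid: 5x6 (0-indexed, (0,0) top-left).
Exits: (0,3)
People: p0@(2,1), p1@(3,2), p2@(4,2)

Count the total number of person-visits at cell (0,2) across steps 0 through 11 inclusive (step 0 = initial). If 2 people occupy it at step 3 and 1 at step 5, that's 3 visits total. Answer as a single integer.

Step 0: p0@(2,1) p1@(3,2) p2@(4,2) -> at (0,2): 0 [-], cum=0
Step 1: p0@(1,1) p1@(2,2) p2@(3,2) -> at (0,2): 0 [-], cum=0
Step 2: p0@(0,1) p1@(1,2) p2@(2,2) -> at (0,2): 0 [-], cum=0
Step 3: p0@(0,2) p1@(0,2) p2@(1,2) -> at (0,2): 2 [p0,p1], cum=2
Step 4: p0@ESC p1@ESC p2@(0,2) -> at (0,2): 1 [p2], cum=3
Step 5: p0@ESC p1@ESC p2@ESC -> at (0,2): 0 [-], cum=3
Total visits = 3

Answer: 3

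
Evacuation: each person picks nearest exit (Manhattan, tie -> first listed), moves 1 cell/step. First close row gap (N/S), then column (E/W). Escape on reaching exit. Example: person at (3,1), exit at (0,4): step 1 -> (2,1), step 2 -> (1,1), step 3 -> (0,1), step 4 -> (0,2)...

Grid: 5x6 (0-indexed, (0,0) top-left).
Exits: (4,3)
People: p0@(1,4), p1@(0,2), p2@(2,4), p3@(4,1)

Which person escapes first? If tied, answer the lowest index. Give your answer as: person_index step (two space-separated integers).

Step 1: p0:(1,4)->(2,4) | p1:(0,2)->(1,2) | p2:(2,4)->(3,4) | p3:(4,1)->(4,2)
Step 2: p0:(2,4)->(3,4) | p1:(1,2)->(2,2) | p2:(3,4)->(4,4) | p3:(4,2)->(4,3)->EXIT
Step 3: p0:(3,4)->(4,4) | p1:(2,2)->(3,2) | p2:(4,4)->(4,3)->EXIT | p3:escaped
Step 4: p0:(4,4)->(4,3)->EXIT | p1:(3,2)->(4,2) | p2:escaped | p3:escaped
Step 5: p0:escaped | p1:(4,2)->(4,3)->EXIT | p2:escaped | p3:escaped
Exit steps: [4, 5, 3, 2]
First to escape: p3 at step 2

Answer: 3 2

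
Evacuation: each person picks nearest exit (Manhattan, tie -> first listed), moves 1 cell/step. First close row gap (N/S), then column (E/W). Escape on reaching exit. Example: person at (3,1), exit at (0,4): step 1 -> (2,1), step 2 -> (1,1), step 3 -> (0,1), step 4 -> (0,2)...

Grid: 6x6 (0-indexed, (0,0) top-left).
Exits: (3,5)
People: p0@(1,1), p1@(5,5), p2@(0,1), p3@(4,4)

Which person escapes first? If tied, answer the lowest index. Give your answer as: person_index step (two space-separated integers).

Step 1: p0:(1,1)->(2,1) | p1:(5,5)->(4,5) | p2:(0,1)->(1,1) | p3:(4,4)->(3,4)
Step 2: p0:(2,1)->(3,1) | p1:(4,5)->(3,5)->EXIT | p2:(1,1)->(2,1) | p3:(3,4)->(3,5)->EXIT
Step 3: p0:(3,1)->(3,2) | p1:escaped | p2:(2,1)->(3,1) | p3:escaped
Step 4: p0:(3,2)->(3,3) | p1:escaped | p2:(3,1)->(3,2) | p3:escaped
Step 5: p0:(3,3)->(3,4) | p1:escaped | p2:(3,2)->(3,3) | p3:escaped
Step 6: p0:(3,4)->(3,5)->EXIT | p1:escaped | p2:(3,3)->(3,4) | p3:escaped
Step 7: p0:escaped | p1:escaped | p2:(3,4)->(3,5)->EXIT | p3:escaped
Exit steps: [6, 2, 7, 2]
First to escape: p1 at step 2

Answer: 1 2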